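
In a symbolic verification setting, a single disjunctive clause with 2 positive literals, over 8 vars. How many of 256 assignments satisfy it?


Step 1: Total=2^8=256
Step 2: Unsat when all 2 false: 2^6=64
Step 3: Sat=256-64=192

192


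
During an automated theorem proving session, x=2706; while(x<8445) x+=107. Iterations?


Step 1: x goes from 2706 toward 8445 by 107; the body runs while x<8445, so iterations = ceil((bound-start)/step)
Step 2: Distance=5739
Step 3: ceil(5739/107)=54

54


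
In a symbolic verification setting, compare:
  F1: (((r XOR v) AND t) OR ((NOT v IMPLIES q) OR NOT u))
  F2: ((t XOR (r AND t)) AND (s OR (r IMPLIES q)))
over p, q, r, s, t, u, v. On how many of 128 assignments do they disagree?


F1 = (((r XOR v) AND t) OR ((NOT v IMPLIES q) OR NOT u))
F2 = ((t XOR (r AND t)) AND (s OR (r IMPLIES q)))
Evaluate both on each of 128 rows (bits = p,q,r,s,t,u,v):
  row 0 [0000000]: F1=1 F2=0 (differ) -> 1
  row 1 [0000001]: F1=1 F2=0 (differ) -> 1
  row 2 [0000010]: F1=0 F2=0 -> 0
  row 3 [0000011]: F1=1 F2=0 (differ) -> 1
  row 4 [0000100]: F1=1 F2=1 -> 0
  (every remaining row is evaluated the same way; all 128 results are listed next)
Full result column, 8 rows per line (p,q,r,s fixed per line; t,u,v runs 000..111 left to right):
  rows 0-7 [p,q,r,s=0000]: 11010010  (ones: 4)
  rows 8-15 [p,q,r,s=0001]: 11010010  (ones: 4)
  rows 16-23 [p,q,r,s=0010]: 11011111  (ones: 7)
  rows 24-31 [p,q,r,s=0011]: 11011111  (ones: 7)
  rows 32-39 [p,q,r,s=0100]: 11110000  (ones: 4)
  rows 40-47 [p,q,r,s=0101]: 11110000  (ones: 4)
  rows 48-55 [p,q,r,s=0110]: 11111111  (ones: 8)
  rows 56-63 [p,q,r,s=0111]: 11111111  (ones: 8)
  rows 64-71 [p,q,r,s=1000]: 11010010  (ones: 4)
  rows 72-79 [p,q,r,s=1001]: 11010010  (ones: 4)
  rows 80-87 [p,q,r,s=1010]: 11011111  (ones: 7)
  rows 88-95 [p,q,r,s=1011]: 11011111  (ones: 7)
  rows 96-103 [p,q,r,s=1100]: 11110000  (ones: 4)
  rows 104-111 [p,q,r,s=1101]: 11110000  (ones: 4)
  rows 112-119 [p,q,r,s=1110]: 11111111  (ones: 8)
  rows 120-127 [p,q,r,s=1111]: 11111111  (ones: 8)
Disagreements = 4+4+7+7+4+4+8+8+4+4+7+7+4+4+8+8 = 92

92


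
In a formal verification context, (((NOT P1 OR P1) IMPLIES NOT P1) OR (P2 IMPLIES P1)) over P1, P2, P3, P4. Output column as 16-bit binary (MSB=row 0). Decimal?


Formula: (((NOT P1 OR P1) IMPLIES NOT P1) OR (P2 IMPLIES P1)) over P1, P2, P3, P4 (16 rows)
Evaluate each row (bits = P1,P2,P3,P4, MSB first):
  row 0 [0000]: (((NOT 0 OR 0) IMPLIES NOT 0) OR (0 IMPLIES 0)) -> 1
  row 1 [0001]: (((NOT 0 OR 0) IMPLIES NOT 0) OR (0 IMPLIES 0)) -> 1
  row 2 [0010]: (((NOT 0 OR 0) IMPLIES NOT 0) OR (0 IMPLIES 0)) -> 1
  row 3 [0011]: (((NOT 0 OR 0) IMPLIES NOT 0) OR (0 IMPLIES 0)) -> 1
  row 4 [0100]: (((NOT 0 OR 0) IMPLIES NOT 0) OR (1 IMPLIES 0)) -> 1
  row 5 [0101]: (((NOT 0 OR 0) IMPLIES NOT 0) OR (1 IMPLIES 0)) -> 1
  row 6 [0110]: (((NOT 0 OR 0) IMPLIES NOT 0) OR (1 IMPLIES 0)) -> 1
  row 7 [0111]: (((NOT 0 OR 0) IMPLIES NOT 0) OR (1 IMPLIES 0)) -> 1
  row 8 [1000]: (((NOT 1 OR 1) IMPLIES NOT 1) OR (0 IMPLIES 1)) -> 1
  row 9 [1001]: (((NOT 1 OR 1) IMPLIES NOT 1) OR (0 IMPLIES 1)) -> 1
  row 10 [1010]: (((NOT 1 OR 1) IMPLIES NOT 1) OR (0 IMPLIES 1)) -> 1
  row 11 [1011]: (((NOT 1 OR 1) IMPLIES NOT 1) OR (0 IMPLIES 1)) -> 1
  row 12 [1100]: (((NOT 1 OR 1) IMPLIES NOT 1) OR (1 IMPLIES 1)) -> 1
  row 13 [1101]: (((NOT 1 OR 1) IMPLIES NOT 1) OR (1 IMPLIES 1)) -> 1
  row 14 [1110]: (((NOT 1 OR 1) IMPLIES NOT 1) OR (1 IMPLIES 1)) -> 1
  row 15 [1111]: (((NOT 1 OR 1) IMPLIES NOT 1) OR (1 IMPLIES 1)) -> 1
Full result column, 4 rows per line (P1,P2 fixed per line; P3,P4 runs 00..11 left to right):
  rows 0-3 [P1,P2=00]: 1111  = hex F
  rows 4-7 [P1,P2=01]: 1111  = hex F
  rows 8-11 [P1,P2=10]: 1111  = hex F
  rows 12-15 [P1,P2=11]: 1111  = hex F
Output column (row 0 .. row 15) = 1111111111111111
Output column grouped in 4s = 1111 1111 1111 1111 = 0xFFFF
Convert to decimal digit by digit (value = value*16 + digit):
  F -> 15
  15*16 + 15 (F) = 255
  255*16 + 15 (F) = 4095
  4095*16 + 15 (F) = 65535
Decimal = 65535

65535


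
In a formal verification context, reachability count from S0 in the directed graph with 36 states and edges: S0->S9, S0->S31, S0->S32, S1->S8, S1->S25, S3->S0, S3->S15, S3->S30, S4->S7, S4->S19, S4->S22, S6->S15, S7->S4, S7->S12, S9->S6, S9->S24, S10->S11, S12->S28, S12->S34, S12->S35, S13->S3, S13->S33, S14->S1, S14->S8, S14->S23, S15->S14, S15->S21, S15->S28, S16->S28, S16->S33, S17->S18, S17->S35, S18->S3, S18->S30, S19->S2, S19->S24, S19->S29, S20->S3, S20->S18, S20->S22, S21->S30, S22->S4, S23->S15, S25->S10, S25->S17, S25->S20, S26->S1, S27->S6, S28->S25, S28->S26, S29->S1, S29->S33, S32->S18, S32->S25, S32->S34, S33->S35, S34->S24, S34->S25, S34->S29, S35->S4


BFS from S0:
  layer 0: {S0}
  layer 1: {S9, S31, S32}
  layer 2: {S6, S18, S24, S25, S34}
  layer 3: {S3, S10, S15, S17, S20, S29, S30}
  layer 4: {S1, S11, S14, S21, S22, S28, S33, S35}
  layer 5: {S4, S8, S23, S26}
  layer 6: {S7, S19}
  layer 7: {S2, S12}
Reachable set: {S0, S1, S2, S3, S4, S6, S7, S8, S9, S10, S11, S12, S14, S15, S17, S18, S19, S20, S21, S22, S23, S24, S25, S26, S28, S29, S30, S31, S32, S33, S34, S35}
Count = 32

32


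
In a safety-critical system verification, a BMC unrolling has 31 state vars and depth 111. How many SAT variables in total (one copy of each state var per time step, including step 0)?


BMC unrolls to depth k, creating one copy of each state var for steps 0..k.
Step count = 111 + 1 = 112 (steps 0 through 111)
Vars per step = 31
Total = 31 * 112 = 3472

3472


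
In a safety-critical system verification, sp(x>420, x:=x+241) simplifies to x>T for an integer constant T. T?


Formula: sp(P, x:=E) = exists old_x. (x = E[old_x/x]) AND P[old_x/x] (old_x is the value of x before the assignment; eliminate old_x by solving x = E[old_x/x] for old_x)
Step 1: Precondition P: x>420, i.e. old_x > 420
Step 2: Assignment gives x = old_x + 241, so old_x = x - 241
Step 3: Substitute into P: x - 241 > 420
Step 4: Simplify: x > 420+241 = 661

661


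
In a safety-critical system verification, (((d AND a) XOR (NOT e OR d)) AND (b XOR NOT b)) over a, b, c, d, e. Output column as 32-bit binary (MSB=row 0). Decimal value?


Formula: (((d AND a) XOR (NOT e OR d)) AND (b XOR NOT b)) over a, b, c, d, e (32 rows)
Evaluate each row (bits = a,b,c,d,e, MSB first):
  row 0 [00000]: (((0 AND 0) XOR (NOT 0 OR 0)) AND (0 XOR NOT 0)) -> 1
  row 1 [00001]: (((0 AND 0) XOR (NOT 1 OR 0)) AND (0 XOR NOT 0)) -> 0
  row 2 [00010]: (((1 AND 0) XOR (NOT 0 OR 1)) AND (0 XOR NOT 0)) -> 1
  row 3 [00011]: (((1 AND 0) XOR (NOT 1 OR 1)) AND (0 XOR NOT 0)) -> 1
  row 4 [00100]: (((0 AND 0) XOR (NOT 0 OR 0)) AND (0 XOR NOT 0)) -> 1
  row 5 [00101]: (((0 AND 0) XOR (NOT 1 OR 0)) AND (0 XOR NOT 0)) -> 0
  row 6 [00110]: (((1 AND 0) XOR (NOT 0 OR 1)) AND (0 XOR NOT 0)) -> 1
  row 7 [00111]: (((1 AND 0) XOR (NOT 1 OR 1)) AND (0 XOR NOT 0)) -> 1
  row 8 [01000]: (((0 AND 0) XOR (NOT 0 OR 0)) AND (1 XOR NOT 1)) -> 1
  row 9 [01001]: (((0 AND 0) XOR (NOT 1 OR 0)) AND (1 XOR NOT 1)) -> 0
  row 10 [01010]: (((1 AND 0) XOR (NOT 0 OR 1)) AND (1 XOR NOT 1)) -> 1
  row 11 [01011]: (((1 AND 0) XOR (NOT 1 OR 1)) AND (1 XOR NOT 1)) -> 1
  row 12 [01100]: (((0 AND 0) XOR (NOT 0 OR 0)) AND (1 XOR NOT 1)) -> 1
  row 13 [01101]: (((0 AND 0) XOR (NOT 1 OR 0)) AND (1 XOR NOT 1)) -> 0
  row 14 [01110]: (((1 AND 0) XOR (NOT 0 OR 1)) AND (1 XOR NOT 1)) -> 1
  row 15 [01111]: (((1 AND 0) XOR (NOT 1 OR 1)) AND (1 XOR NOT 1)) -> 1
  row 16 [10000]: (((0 AND 1) XOR (NOT 0 OR 0)) AND (0 XOR NOT 0)) -> 1
  row 17 [10001]: (((0 AND 1) XOR (NOT 1 OR 0)) AND (0 XOR NOT 0)) -> 0
  row 18 [10010]: (((1 AND 1) XOR (NOT 0 OR 1)) AND (0 XOR NOT 0)) -> 0
  row 19 [10011]: (((1 AND 1) XOR (NOT 1 OR 1)) AND (0 XOR NOT 0)) -> 0
  row 20 [10100]: (((0 AND 1) XOR (NOT 0 OR 0)) AND (0 XOR NOT 0)) -> 1
  row 21 [10101]: (((0 AND 1) XOR (NOT 1 OR 0)) AND (0 XOR NOT 0)) -> 0
  row 22 [10110]: (((1 AND 1) XOR (NOT 0 OR 1)) AND (0 XOR NOT 0)) -> 0
  row 23 [10111]: (((1 AND 1) XOR (NOT 1 OR 1)) AND (0 XOR NOT 0)) -> 0
  row 24 [11000]: (((0 AND 1) XOR (NOT 0 OR 0)) AND (1 XOR NOT 1)) -> 1
  row 25 [11001]: (((0 AND 1) XOR (NOT 1 OR 0)) AND (1 XOR NOT 1)) -> 0
  row 26 [11010]: (((1 AND 1) XOR (NOT 0 OR 1)) AND (1 XOR NOT 1)) -> 0
  row 27 [11011]: (((1 AND 1) XOR (NOT 1 OR 1)) AND (1 XOR NOT 1)) -> 0
  row 28 [11100]: (((0 AND 1) XOR (NOT 0 OR 0)) AND (1 XOR NOT 1)) -> 1
  row 29 [11101]: (((0 AND 1) XOR (NOT 1 OR 0)) AND (1 XOR NOT 1)) -> 0
  row 30 [11110]: (((1 AND 1) XOR (NOT 0 OR 1)) AND (1 XOR NOT 1)) -> 0
  row 31 [11111]: (((1 AND 1) XOR (NOT 1 OR 1)) AND (1 XOR NOT 1)) -> 0
Full result column, 4 rows per line (a,b,c fixed per line; d,e runs 00..11 left to right):
  rows 0-3 [a,b,c=000]: 1011  = hex B
  rows 4-7 [a,b,c=001]: 1011  = hex B
  rows 8-11 [a,b,c=010]: 1011  = hex B
  rows 12-15 [a,b,c=011]: 1011  = hex B
  rows 16-19 [a,b,c=100]: 1000  = hex 8
  rows 20-23 [a,b,c=101]: 1000  = hex 8
  rows 24-27 [a,b,c=110]: 1000  = hex 8
  rows 28-31 [a,b,c=111]: 1000  = hex 8
Output column (row 0 .. row 31) = 10111011101110111000100010001000
Output column grouped in 4s = 1011 1011 1011 1011 1000 1000 1000 1000 = 0xBBBB8888
Convert to decimal digit by digit (value = value*16 + digit):
  B -> 11
  11*16 + 11 (B) = 187
  187*16 + 11 (B) = 3003
  3003*16 + 11 (B) = 48059
  48059*16 + 8 = 768952
  768952*16 + 8 = 12303240
  12303240*16 + 8 = 196851848
  196851848*16 + 8 = 3149629576
Decimal = 3149629576

3149629576


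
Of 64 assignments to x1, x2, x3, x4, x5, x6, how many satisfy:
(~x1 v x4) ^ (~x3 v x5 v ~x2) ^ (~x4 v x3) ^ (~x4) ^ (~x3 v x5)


CNF with 5 clauses over 6 vars (64 assignments).
An assignment satisfies CNF iff every clause has >=1 true literal.
Check each row (bits = x1,x2,x3,x4,x5,x6; clause T/F shown):
  row 0 [000000]: clauses=TTTTT -> 1
  row 1 [000001]: clauses=TTTTT -> 1
  row 2 [000010]: clauses=TTTTT -> 1
  row 3 [000011]: clauses=TTTTT -> 1
  row 4 [000100]: clauses=TTFFT -> 0
  (every remaining row is evaluated the same way; all 64 results are listed next)
Full result column, 8 rows per line (x1,x2,x3 fixed per line; x4,x5,x6 runs 000..111 left to right):
  rows 0-7 [x1,x2,x3=000]: 11110000  (ones: 4)
  rows 8-15 [x1,x2,x3=001]: 00110000  (ones: 2)
  rows 16-23 [x1,x2,x3=010]: 11110000  (ones: 4)
  rows 24-31 [x1,x2,x3=011]: 00110000  (ones: 2)
  rows 32-39 [x1,x2,x3=100]: 00000000  (ones: 0)
  rows 40-47 [x1,x2,x3=101]: 00000000  (ones: 0)
  rows 48-55 [x1,x2,x3=110]: 00000000  (ones: 0)
  rows 56-63 [x1,x2,x3=111]: 00000000  (ones: 0)
Satisfying assignments = 4+2+4+2+0+0+0+0 = 12

12


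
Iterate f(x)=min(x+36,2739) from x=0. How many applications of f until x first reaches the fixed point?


Step 1: x=0, cap=2739, increment=36
Step 2: x grows by 36 each step until capped at 2739; fixed point is x=2739
Step 3: iterations = ceil(2739/36) = 77

77


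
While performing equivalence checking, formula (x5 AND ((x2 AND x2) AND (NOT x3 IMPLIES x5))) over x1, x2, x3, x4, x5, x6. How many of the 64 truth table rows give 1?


Formula: (x5 AND ((x2 AND x2) AND (NOT x3 IMPLIES x5))) over 6 vars (64 rows)
Evaluate each row (x1, x2, x3, x4, x5, x6 as bits, MSB first):
  row 0 [000000]: (0 AND ((0 AND 0) AND (NOT 0 IMPLIES 0))) -> 0
  row 1 [000001]: (0 AND ((0 AND 0) AND (NOT 0 IMPLIES 0))) -> 0
  row 2 [000010]: (1 AND ((0 AND 0) AND (NOT 0 IMPLIES 1))) -> 0
  row 3 [000011]: (1 AND ((0 AND 0) AND (NOT 0 IMPLIES 1))) -> 0
  row 4 [000100]: (0 AND ((0 AND 0) AND (NOT 0 IMPLIES 0))) -> 0
  (every remaining row is evaluated the same way; all 64 results are listed next)
Full result column, 8 rows per line (x1,x2,x3 fixed per line; x4,x5,x6 runs 000..111 left to right):
  rows 0-7 [x1,x2,x3=000]: 00000000  (ones: 0)
  rows 8-15 [x1,x2,x3=001]: 00000000  (ones: 0)
  rows 16-23 [x1,x2,x3=010]: 00110011  (ones: 4)
  rows 24-31 [x1,x2,x3=011]: 00110011  (ones: 4)
  rows 32-39 [x1,x2,x3=100]: 00000000  (ones: 0)
  rows 40-47 [x1,x2,x3=101]: 00000000  (ones: 0)
  rows 48-55 [x1,x2,x3=110]: 00110011  (ones: 4)
  rows 56-63 [x1,x2,x3=111]: 00110011  (ones: 4)
Count of 1-rows = 0+0+4+4+0+0+4+4 = 16

16


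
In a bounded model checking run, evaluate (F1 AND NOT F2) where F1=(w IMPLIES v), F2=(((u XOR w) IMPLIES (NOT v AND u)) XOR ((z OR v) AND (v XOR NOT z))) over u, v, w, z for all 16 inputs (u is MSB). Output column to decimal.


F1 = (w IMPLIES v)
F2 = (((u XOR w) IMPLIES (NOT v AND u)) XOR ((z OR v) AND (v XOR NOT z)))
Counterexample to F1=>F2 is where F1=1 and F2=0.
Evaluate each row (bits = u,v,w,z, MSB first):
  row 0 [0000]: F1=1 F2=1 -> F1&~F2 -> 0
  row 1 [0001]: F1=1 F2=1 -> F1&~F2 -> 0
  row 2 [0010]: F1=0 F2=0 -> F1&~F2 -> 0
  row 3 [0011]: F1=0 F2=0 -> F1&~F2 -> 0
  row 4 [0100]: F1=1 F2=1 -> F1&~F2 -> 0
  row 5 [0101]: F1=1 F2=0 -> F1&~F2 -> 1
  row 6 [0110]: F1=1 F2=0 -> F1&~F2 -> 1
  row 7 [0111]: F1=1 F2=1 -> F1&~F2 -> 0
  row 8 [1000]: F1=1 F2=1 -> F1&~F2 -> 0
  row 9 [1001]: F1=1 F2=1 -> F1&~F2 -> 0
  row 10 [1010]: F1=0 F2=1 -> F1&~F2 -> 0
  row 11 [1011]: F1=0 F2=1 -> F1&~F2 -> 0
  row 12 [1100]: F1=1 F2=0 -> F1&~F2 -> 1
  row 13 [1101]: F1=1 F2=1 -> F1&~F2 -> 0
  row 14 [1110]: F1=1 F2=1 -> F1&~F2 -> 0
  row 15 [1111]: F1=1 F2=0 -> F1&~F2 -> 1
Full result column, 4 rows per line (u,v fixed per line; w,z runs 00..11 left to right):
  rows 0-3 [u,v=00]: 0000  = hex 0
  rows 4-7 [u,v=01]: 0110  = hex 6
  rows 8-11 [u,v=10]: 0000  = hex 0
  rows 12-15 [u,v=11]: 1001  = hex 9
Counterexample vector (row 0 .. row 15) = 0000011000001001
Output column grouped in 4s = 0000 0110 0000 1001 = 0x0609
Convert to decimal digit by digit (value = value*16 + digit):
  0 -> 0
  0*16 + 6 = 6
  6*16 + 0 = 96
  96*16 + 9 = 1545
Decimal = 1545

1545


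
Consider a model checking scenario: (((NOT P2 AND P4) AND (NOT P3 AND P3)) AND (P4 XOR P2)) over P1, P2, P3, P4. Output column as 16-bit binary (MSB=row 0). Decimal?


Formula: (((NOT P2 AND P4) AND (NOT P3 AND P3)) AND (P4 XOR P2)) over P1, P2, P3, P4 (16 rows)
Evaluate each row (bits = P1,P2,P3,P4, MSB first):
  row 0 [0000]: (((NOT 0 AND 0) AND (NOT 0 AND 0)) AND (0 XOR 0)) -> 0
  row 1 [0001]: (((NOT 0 AND 1) AND (NOT 0 AND 0)) AND (1 XOR 0)) -> 0
  row 2 [0010]: (((NOT 0 AND 0) AND (NOT 1 AND 1)) AND (0 XOR 0)) -> 0
  row 3 [0011]: (((NOT 0 AND 1) AND (NOT 1 AND 1)) AND (1 XOR 0)) -> 0
  row 4 [0100]: (((NOT 1 AND 0) AND (NOT 0 AND 0)) AND (0 XOR 1)) -> 0
  row 5 [0101]: (((NOT 1 AND 1) AND (NOT 0 AND 0)) AND (1 XOR 1)) -> 0
  row 6 [0110]: (((NOT 1 AND 0) AND (NOT 1 AND 1)) AND (0 XOR 1)) -> 0
  row 7 [0111]: (((NOT 1 AND 1) AND (NOT 1 AND 1)) AND (1 XOR 1)) -> 0
  row 8 [1000]: (((NOT 0 AND 0) AND (NOT 0 AND 0)) AND (0 XOR 0)) -> 0
  row 9 [1001]: (((NOT 0 AND 1) AND (NOT 0 AND 0)) AND (1 XOR 0)) -> 0
  row 10 [1010]: (((NOT 0 AND 0) AND (NOT 1 AND 1)) AND (0 XOR 0)) -> 0
  row 11 [1011]: (((NOT 0 AND 1) AND (NOT 1 AND 1)) AND (1 XOR 0)) -> 0
  row 12 [1100]: (((NOT 1 AND 0) AND (NOT 0 AND 0)) AND (0 XOR 1)) -> 0
  row 13 [1101]: (((NOT 1 AND 1) AND (NOT 0 AND 0)) AND (1 XOR 1)) -> 0
  row 14 [1110]: (((NOT 1 AND 0) AND (NOT 1 AND 1)) AND (0 XOR 1)) -> 0
  row 15 [1111]: (((NOT 1 AND 1) AND (NOT 1 AND 1)) AND (1 XOR 1)) -> 0
Full result column, 4 rows per line (P1,P2 fixed per line; P3,P4 runs 00..11 left to right):
  rows 0-3 [P1,P2=00]: 0000  = hex 0
  rows 4-7 [P1,P2=01]: 0000  = hex 0
  rows 8-11 [P1,P2=10]: 0000  = hex 0
  rows 12-15 [P1,P2=11]: 0000  = hex 0
Output column (row 0 .. row 15) = 0000000000000000
Output column grouped in 4s = 0000 0000 0000 0000 = 0x0000
Convert to decimal digit by digit (value = value*16 + digit):
  0 -> 0
  0*16 + 0 = 0
  0*16 + 0 = 0
  0*16 + 0 = 0
Decimal = 0

0


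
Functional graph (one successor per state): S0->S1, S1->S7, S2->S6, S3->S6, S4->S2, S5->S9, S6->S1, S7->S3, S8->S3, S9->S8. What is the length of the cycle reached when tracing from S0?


Trace from S0 until a state repeats:
  S0 -> S1 -> S7 -> S3 -> S6 -> S1
S1 first seen at step 1, revisited at step 5.
Cycle length = 5 - 1 = 4

4


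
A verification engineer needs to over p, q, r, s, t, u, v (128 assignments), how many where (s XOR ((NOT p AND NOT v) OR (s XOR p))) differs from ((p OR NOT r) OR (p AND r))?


F1 = (s XOR ((NOT p AND NOT v) OR (s XOR p)))
F2 = ((p OR NOT r) OR (p AND r))
Evaluate both on each of 128 rows (bits = p,q,r,s,t,u,v):
  row 0 [0000000]: F1=1 F2=1 -> 0
  row 1 [0000001]: F1=0 F2=1 (differ) -> 1
  row 2 [0000010]: F1=1 F2=1 -> 0
  row 3 [0000011]: F1=0 F2=1 (differ) -> 1
  row 4 [0000100]: F1=1 F2=1 -> 0
  (every remaining row is evaluated the same way; all 128 results are listed next)
Full result column, 8 rows per line (p,q,r,s fixed per line; t,u,v runs 000..111 left to right):
  rows 0-7 [p,q,r,s=0000]: 01010101  (ones: 4)
  rows 8-15 [p,q,r,s=0001]: 11111111  (ones: 8)
  rows 16-23 [p,q,r,s=0010]: 10101010  (ones: 4)
  rows 24-31 [p,q,r,s=0011]: 00000000  (ones: 0)
  rows 32-39 [p,q,r,s=0100]: 01010101  (ones: 4)
  rows 40-47 [p,q,r,s=0101]: 11111111  (ones: 8)
  rows 48-55 [p,q,r,s=0110]: 10101010  (ones: 4)
  rows 56-63 [p,q,r,s=0111]: 00000000  (ones: 0)
  rows 64-71 [p,q,r,s=1000]: 00000000  (ones: 0)
  rows 72-79 [p,q,r,s=1001]: 00000000  (ones: 0)
  rows 80-87 [p,q,r,s=1010]: 00000000  (ones: 0)
  rows 88-95 [p,q,r,s=1011]: 00000000  (ones: 0)
  rows 96-103 [p,q,r,s=1100]: 00000000  (ones: 0)
  rows 104-111 [p,q,r,s=1101]: 00000000  (ones: 0)
  rows 112-119 [p,q,r,s=1110]: 00000000  (ones: 0)
  rows 120-127 [p,q,r,s=1111]: 00000000  (ones: 0)
Disagreements = 4+8+4+0+4+8+4+0+0+0+0+0+0+0+0+0 = 32

32


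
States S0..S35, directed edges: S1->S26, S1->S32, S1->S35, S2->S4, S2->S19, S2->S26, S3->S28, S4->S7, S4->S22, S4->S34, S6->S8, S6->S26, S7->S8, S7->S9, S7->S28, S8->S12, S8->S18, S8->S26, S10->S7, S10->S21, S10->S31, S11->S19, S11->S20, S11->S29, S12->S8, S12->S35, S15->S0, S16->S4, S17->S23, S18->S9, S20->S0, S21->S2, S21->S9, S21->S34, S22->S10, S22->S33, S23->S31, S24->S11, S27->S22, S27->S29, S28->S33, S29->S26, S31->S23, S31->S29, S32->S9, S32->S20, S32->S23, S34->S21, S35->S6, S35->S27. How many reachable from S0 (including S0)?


BFS from S0:
  layer 0: {S0}
Reachable set: {S0}
Count = 1

1


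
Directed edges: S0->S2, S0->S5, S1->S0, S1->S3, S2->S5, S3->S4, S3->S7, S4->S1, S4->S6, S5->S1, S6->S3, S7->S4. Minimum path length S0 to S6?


BFS layer-by-layer from S0:
  dist 0: {S0}
  dist 1: {S2, S5}
  dist 2: {S1}
  dist 3: {S3}
  dist 4: {S4, S7}
  dist 5: {S6}
  -> S6 reached at distance 5
Shortest path length = 5

5


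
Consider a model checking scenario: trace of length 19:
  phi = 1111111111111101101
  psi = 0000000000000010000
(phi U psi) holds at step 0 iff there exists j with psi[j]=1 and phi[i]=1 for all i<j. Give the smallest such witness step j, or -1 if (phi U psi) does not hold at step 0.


(phi U psi) at 0: need smallest j with psi[j]=1 and phi[i]=1 for all i in [0,j).
Scan from step 0:
  step 0: phi=1, psi=0 -> continue
  step 1: phi=1, psi=0 -> continue
  step 2: phi=1, psi=0 -> continue
  step 3: phi=1, psi=0 -> continue
  step 14: psi=1 and phi held for [0,14) -> witness found
Witness step = 14

14


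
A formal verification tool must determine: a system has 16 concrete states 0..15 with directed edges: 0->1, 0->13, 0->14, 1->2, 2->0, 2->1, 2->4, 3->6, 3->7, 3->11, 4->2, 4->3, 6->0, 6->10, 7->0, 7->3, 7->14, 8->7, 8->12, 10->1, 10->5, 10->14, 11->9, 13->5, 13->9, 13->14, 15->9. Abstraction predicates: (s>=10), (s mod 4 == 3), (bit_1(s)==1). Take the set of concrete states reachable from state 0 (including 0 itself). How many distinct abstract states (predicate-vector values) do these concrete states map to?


BFS from 0:
Concrete reachable: {0, 1, 2, 3, 4, 5, 6, 7, 9, 10, 11, 13, 14}
Abstract via predicates (s>=10), (s mod 4 == 3), (bit_1(s)==1):
  (0,0,0) <- {0, 1, 4, 5, 9}
  (0,0,1) <- {2, 6}
  (0,1,1) <- {3, 7}
  (1,0,0) <- {13}
  (1,0,1) <- {10, 14}
  (1,1,1) <- {11}
Distinct abstract states = 6

6


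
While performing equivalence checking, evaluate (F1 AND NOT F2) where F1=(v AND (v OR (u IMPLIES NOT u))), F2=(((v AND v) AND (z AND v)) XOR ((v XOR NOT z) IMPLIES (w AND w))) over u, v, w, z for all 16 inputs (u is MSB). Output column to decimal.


F1 = (v AND (v OR (u IMPLIES NOT u)))
F2 = (((v AND v) AND (z AND v)) XOR ((v XOR NOT z) IMPLIES (w AND w)))
Counterexample to F1=>F2 is where F1=1 and F2=0.
Evaluate each row (bits = u,v,w,z, MSB first):
  row 0 [0000]: F1=0 F2=0 -> F1&~F2 -> 0
  row 1 [0001]: F1=0 F2=1 -> F1&~F2 -> 0
  row 2 [0010]: F1=0 F2=1 -> F1&~F2 -> 0
  row 3 [0011]: F1=0 F2=1 -> F1&~F2 -> 0
  row 4 [0100]: F1=1 F2=1 -> F1&~F2 -> 0
  row 5 [0101]: F1=1 F2=1 -> F1&~F2 -> 0
  row 6 [0110]: F1=1 F2=1 -> F1&~F2 -> 0
  row 7 [0111]: F1=1 F2=0 -> F1&~F2 -> 1
  row 8 [1000]: F1=0 F2=0 -> F1&~F2 -> 0
  row 9 [1001]: F1=0 F2=1 -> F1&~F2 -> 0
  row 10 [1010]: F1=0 F2=1 -> F1&~F2 -> 0
  row 11 [1011]: F1=0 F2=1 -> F1&~F2 -> 0
  row 12 [1100]: F1=1 F2=1 -> F1&~F2 -> 0
  row 13 [1101]: F1=1 F2=1 -> F1&~F2 -> 0
  row 14 [1110]: F1=1 F2=1 -> F1&~F2 -> 0
  row 15 [1111]: F1=1 F2=0 -> F1&~F2 -> 1
Full result column, 4 rows per line (u,v fixed per line; w,z runs 00..11 left to right):
  rows 0-3 [u,v=00]: 0000  = hex 0
  rows 4-7 [u,v=01]: 0001  = hex 1
  rows 8-11 [u,v=10]: 0000  = hex 0
  rows 12-15 [u,v=11]: 0001  = hex 1
Counterexample vector (row 0 .. row 15) = 0000000100000001
Output column grouped in 4s = 0000 0001 0000 0001 = 0x0101
Convert to decimal digit by digit (value = value*16 + digit):
  0 -> 0
  0*16 + 1 = 1
  1*16 + 0 = 16
  16*16 + 1 = 257
Decimal = 257

257


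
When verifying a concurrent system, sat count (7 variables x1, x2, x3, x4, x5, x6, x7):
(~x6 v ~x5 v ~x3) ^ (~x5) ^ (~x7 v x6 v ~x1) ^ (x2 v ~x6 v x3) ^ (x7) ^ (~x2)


CNF with 6 clauses over 7 vars (128 assignments).
An assignment satisfies CNF iff every clause has >=1 true literal.
Check each row (bits = x1,x2,x3,x4,x5,x6,x7; clause T/F shown):
  row 0 [0000000]: clauses=TTTTFT -> 0
  row 1 [0000001]: clauses=TTTTTT -> 1
  row 2 [0000010]: clauses=TTTFFT -> 0
  row 3 [0000011]: clauses=TTTFTT -> 0
  row 4 [0000100]: clauses=TFTTFT -> 0
  (every remaining row is evaluated the same way; all 128 results are listed next)
Full result column, 8 rows per line (x1,x2,x3,x4 fixed per line; x5,x6,x7 runs 000..111 left to right):
  rows 0-7 [x1,x2,x3,x4=0000]: 01000000  (ones: 1)
  rows 8-15 [x1,x2,x3,x4=0001]: 01000000  (ones: 1)
  rows 16-23 [x1,x2,x3,x4=0010]: 01010000  (ones: 2)
  rows 24-31 [x1,x2,x3,x4=0011]: 01010000  (ones: 2)
  rows 32-39 [x1,x2,x3,x4=0100]: 00000000  (ones: 0)
  rows 40-47 [x1,x2,x3,x4=0101]: 00000000  (ones: 0)
  rows 48-55 [x1,x2,x3,x4=0110]: 00000000  (ones: 0)
  rows 56-63 [x1,x2,x3,x4=0111]: 00000000  (ones: 0)
  rows 64-71 [x1,x2,x3,x4=1000]: 00000000  (ones: 0)
  rows 72-79 [x1,x2,x3,x4=1001]: 00000000  (ones: 0)
  rows 80-87 [x1,x2,x3,x4=1010]: 00010000  (ones: 1)
  rows 88-95 [x1,x2,x3,x4=1011]: 00010000  (ones: 1)
  rows 96-103 [x1,x2,x3,x4=1100]: 00000000  (ones: 0)
  rows 104-111 [x1,x2,x3,x4=1101]: 00000000  (ones: 0)
  rows 112-119 [x1,x2,x3,x4=1110]: 00000000  (ones: 0)
  rows 120-127 [x1,x2,x3,x4=1111]: 00000000  (ones: 0)
Satisfying assignments = 1+1+2+2+0+0+0+0+0+0+1+1+0+0+0+0 = 8

8


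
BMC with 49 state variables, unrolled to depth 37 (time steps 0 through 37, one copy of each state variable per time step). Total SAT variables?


BMC unrolls to depth k, creating one copy of each state var for steps 0..k.
Step count = 37 + 1 = 38 (steps 0 through 37)
Vars per step = 49
Total = 49 * 38 = 1862

1862


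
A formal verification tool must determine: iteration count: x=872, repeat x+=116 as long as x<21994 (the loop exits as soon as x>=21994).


Step 1: x goes from 872 toward 21994 by 116; the body runs while x<21994, so iterations = ceil((bound-start)/step)
Step 2: Distance=21122
Step 3: ceil(21122/116)=183

183


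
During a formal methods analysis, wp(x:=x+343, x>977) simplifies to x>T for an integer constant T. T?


Formula: wp(x:=E, P) = P[E/x] (substitute E for x in postcondition)
Step 1: Postcondition: x>977
Step 2: Substitute x+343 for x: x+343>977
Step 3: Solve for x: x > 977-343 = 634

634


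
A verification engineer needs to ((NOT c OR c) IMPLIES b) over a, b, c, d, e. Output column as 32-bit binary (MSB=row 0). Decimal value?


Formula: ((NOT c OR c) IMPLIES b) over a, b, c, d, e (32 rows)
Evaluate each row (bits = a,b,c,d,e, MSB first):
  row 0 [00000]: ((NOT 0 OR 0) IMPLIES 0) -> 0
  row 1 [00001]: ((NOT 0 OR 0) IMPLIES 0) -> 0
  row 2 [00010]: ((NOT 0 OR 0) IMPLIES 0) -> 0
  row 3 [00011]: ((NOT 0 OR 0) IMPLIES 0) -> 0
  row 4 [00100]: ((NOT 1 OR 1) IMPLIES 0) -> 0
  row 5 [00101]: ((NOT 1 OR 1) IMPLIES 0) -> 0
  row 6 [00110]: ((NOT 1 OR 1) IMPLIES 0) -> 0
  row 7 [00111]: ((NOT 1 OR 1) IMPLIES 0) -> 0
  row 8 [01000]: ((NOT 0 OR 0) IMPLIES 1) -> 1
  row 9 [01001]: ((NOT 0 OR 0) IMPLIES 1) -> 1
  row 10 [01010]: ((NOT 0 OR 0) IMPLIES 1) -> 1
  row 11 [01011]: ((NOT 0 OR 0) IMPLIES 1) -> 1
  row 12 [01100]: ((NOT 1 OR 1) IMPLIES 1) -> 1
  row 13 [01101]: ((NOT 1 OR 1) IMPLIES 1) -> 1
  row 14 [01110]: ((NOT 1 OR 1) IMPLIES 1) -> 1
  row 15 [01111]: ((NOT 1 OR 1) IMPLIES 1) -> 1
  row 16 [10000]: ((NOT 0 OR 0) IMPLIES 0) -> 0
  row 17 [10001]: ((NOT 0 OR 0) IMPLIES 0) -> 0
  row 18 [10010]: ((NOT 0 OR 0) IMPLIES 0) -> 0
  row 19 [10011]: ((NOT 0 OR 0) IMPLIES 0) -> 0
  row 20 [10100]: ((NOT 1 OR 1) IMPLIES 0) -> 0
  row 21 [10101]: ((NOT 1 OR 1) IMPLIES 0) -> 0
  row 22 [10110]: ((NOT 1 OR 1) IMPLIES 0) -> 0
  row 23 [10111]: ((NOT 1 OR 1) IMPLIES 0) -> 0
  row 24 [11000]: ((NOT 0 OR 0) IMPLIES 1) -> 1
  row 25 [11001]: ((NOT 0 OR 0) IMPLIES 1) -> 1
  row 26 [11010]: ((NOT 0 OR 0) IMPLIES 1) -> 1
  row 27 [11011]: ((NOT 0 OR 0) IMPLIES 1) -> 1
  row 28 [11100]: ((NOT 1 OR 1) IMPLIES 1) -> 1
  row 29 [11101]: ((NOT 1 OR 1) IMPLIES 1) -> 1
  row 30 [11110]: ((NOT 1 OR 1) IMPLIES 1) -> 1
  row 31 [11111]: ((NOT 1 OR 1) IMPLIES 1) -> 1
Full result column, 4 rows per line (a,b,c fixed per line; d,e runs 00..11 left to right):
  rows 0-3 [a,b,c=000]: 0000  = hex 0
  rows 4-7 [a,b,c=001]: 0000  = hex 0
  rows 8-11 [a,b,c=010]: 1111  = hex F
  rows 12-15 [a,b,c=011]: 1111  = hex F
  rows 16-19 [a,b,c=100]: 0000  = hex 0
  rows 20-23 [a,b,c=101]: 0000  = hex 0
  rows 24-27 [a,b,c=110]: 1111  = hex F
  rows 28-31 [a,b,c=111]: 1111  = hex F
Output column (row 0 .. row 31) = 00000000111111110000000011111111
Output column grouped in 4s = 0000 0000 1111 1111 0000 0000 1111 1111 = 0x00FF00FF
Convert to decimal digit by digit (value = value*16 + digit):
  0 -> 0
  0*16 + 0 = 0
  0*16 + 15 (F) = 15
  15*16 + 15 (F) = 255
  255*16 + 0 = 4080
  4080*16 + 0 = 65280
  65280*16 + 15 (F) = 1044495
  1044495*16 + 15 (F) = 16711935
Decimal = 16711935

16711935


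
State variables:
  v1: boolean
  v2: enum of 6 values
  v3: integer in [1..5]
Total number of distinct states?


State space = product of domain sizes of all variables.
Domain sizes:
  v1 (boolean): 2
  v2 (enum of 6 values): 6
  v3 (integer in [1..5]): 5
Product = 2 * 6 * 5 = 60

60


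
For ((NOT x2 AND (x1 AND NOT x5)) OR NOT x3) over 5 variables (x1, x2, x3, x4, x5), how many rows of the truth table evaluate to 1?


Formula: ((NOT x2 AND (x1 AND NOT x5)) OR NOT x3) over 5 vars (32 rows)
Evaluate each row (x1, x2, x3, x4, x5 as bits, MSB first):
  row 0 [00000]: ((NOT 0 AND (0 AND NOT 0)) OR NOT 0) -> 1
  row 1 [00001]: ((NOT 0 AND (0 AND NOT 1)) OR NOT 0) -> 1
  row 2 [00010]: ((NOT 0 AND (0 AND NOT 0)) OR NOT 0) -> 1
  row 3 [00011]: ((NOT 0 AND (0 AND NOT 1)) OR NOT 0) -> 1
  row 4 [00100]: ((NOT 0 AND (0 AND NOT 0)) OR NOT 1) -> 0
  row 5 [00101]: ((NOT 0 AND (0 AND NOT 1)) OR NOT 1) -> 0
  row 6 [00110]: ((NOT 0 AND (0 AND NOT 0)) OR NOT 1) -> 0
  row 7 [00111]: ((NOT 0 AND (0 AND NOT 1)) OR NOT 1) -> 0
  row 8 [01000]: ((NOT 1 AND (0 AND NOT 0)) OR NOT 0) -> 1
  row 9 [01001]: ((NOT 1 AND (0 AND NOT 1)) OR NOT 0) -> 1
  row 10 [01010]: ((NOT 1 AND (0 AND NOT 0)) OR NOT 0) -> 1
  row 11 [01011]: ((NOT 1 AND (0 AND NOT 1)) OR NOT 0) -> 1
  row 12 [01100]: ((NOT 1 AND (0 AND NOT 0)) OR NOT 1) -> 0
  row 13 [01101]: ((NOT 1 AND (0 AND NOT 1)) OR NOT 1) -> 0
  row 14 [01110]: ((NOT 1 AND (0 AND NOT 0)) OR NOT 1) -> 0
  row 15 [01111]: ((NOT 1 AND (0 AND NOT 1)) OR NOT 1) -> 0
  row 16 [10000]: ((NOT 0 AND (1 AND NOT 0)) OR NOT 0) -> 1
  row 17 [10001]: ((NOT 0 AND (1 AND NOT 1)) OR NOT 0) -> 1
  row 18 [10010]: ((NOT 0 AND (1 AND NOT 0)) OR NOT 0) -> 1
  row 19 [10011]: ((NOT 0 AND (1 AND NOT 1)) OR NOT 0) -> 1
  row 20 [10100]: ((NOT 0 AND (1 AND NOT 0)) OR NOT 1) -> 1
  row 21 [10101]: ((NOT 0 AND (1 AND NOT 1)) OR NOT 1) -> 0
  row 22 [10110]: ((NOT 0 AND (1 AND NOT 0)) OR NOT 1) -> 1
  row 23 [10111]: ((NOT 0 AND (1 AND NOT 1)) OR NOT 1) -> 0
  row 24 [11000]: ((NOT 1 AND (1 AND NOT 0)) OR NOT 0) -> 1
  row 25 [11001]: ((NOT 1 AND (1 AND NOT 1)) OR NOT 0) -> 1
  row 26 [11010]: ((NOT 1 AND (1 AND NOT 0)) OR NOT 0) -> 1
  row 27 [11011]: ((NOT 1 AND (1 AND NOT 1)) OR NOT 0) -> 1
  row 28 [11100]: ((NOT 1 AND (1 AND NOT 0)) OR NOT 1) -> 0
  row 29 [11101]: ((NOT 1 AND (1 AND NOT 1)) OR NOT 1) -> 0
  row 30 [11110]: ((NOT 1 AND (1 AND NOT 0)) OR NOT 1) -> 0
  row 31 [11111]: ((NOT 1 AND (1 AND NOT 1)) OR NOT 1) -> 0
Full result column, 8 rows per line (x1,x2 fixed per line; x3,x4,x5 runs 000..111 left to right):
  rows 0-7 [x1,x2=00]: 11110000  (ones: 4)
  rows 8-15 [x1,x2=01]: 11110000  (ones: 4)
  rows 16-23 [x1,x2=10]: 11111010  (ones: 6)
  rows 24-31 [x1,x2=11]: 11110000  (ones: 4)
Count of 1-rows = 4+4+6+4 = 18

18


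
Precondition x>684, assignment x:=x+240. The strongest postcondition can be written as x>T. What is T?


Formula: sp(P, x:=E) = exists old_x. (x = E[old_x/x]) AND P[old_x/x] (old_x is the value of x before the assignment; eliminate old_x by solving x = E[old_x/x] for old_x)
Step 1: Precondition P: x>684, i.e. old_x > 684
Step 2: Assignment gives x = old_x + 240, so old_x = x - 240
Step 3: Substitute into P: x - 240 > 684
Step 4: Simplify: x > 684+240 = 924

924


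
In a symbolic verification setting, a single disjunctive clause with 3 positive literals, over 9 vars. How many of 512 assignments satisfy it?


Step 1: Total=2^9=512
Step 2: Unsat when all 3 false: 2^6=64
Step 3: Sat=512-64=448

448


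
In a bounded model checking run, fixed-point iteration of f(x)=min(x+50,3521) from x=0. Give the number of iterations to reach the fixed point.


Step 1: x=0, cap=3521, increment=50
Step 2: x grows by 50 each step until capped at 3521; fixed point is x=3521
Step 3: iterations = ceil(3521/50) = 71

71


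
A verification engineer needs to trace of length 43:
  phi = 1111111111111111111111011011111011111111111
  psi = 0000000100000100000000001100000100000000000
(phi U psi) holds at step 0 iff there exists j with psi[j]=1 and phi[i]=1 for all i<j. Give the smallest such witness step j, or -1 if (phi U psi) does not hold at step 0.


(phi U psi) at 0: need smallest j with psi[j]=1 and phi[i]=1 for all i in [0,j).
Scan from step 0:
  step 0: phi=1, psi=0 -> continue
  step 1: phi=1, psi=0 -> continue
  step 2: phi=1, psi=0 -> continue
  step 3: phi=1, psi=0 -> continue
  step 7: psi=1 and phi held for [0,7) -> witness found
Witness step = 7

7


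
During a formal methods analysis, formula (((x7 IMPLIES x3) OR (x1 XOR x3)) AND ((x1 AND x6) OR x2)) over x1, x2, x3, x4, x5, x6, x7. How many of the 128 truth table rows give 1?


Formula: (((x7 IMPLIES x3) OR (x1 XOR x3)) AND ((x1 AND x6) OR x2)) over 7 vars (128 rows)
Evaluate each row (x1, x2, x3, x4, x5, x6, x7 as bits, MSB first):
  row 0 [0000000]: (((0 IMPLIES 0) OR (0 XOR 0)) AND ((0 AND 0) OR 0)) -> 0
  row 1 [0000001]: (((1 IMPLIES 0) OR (0 XOR 0)) AND ((0 AND 0) OR 0)) -> 0
  row 2 [0000010]: (((0 IMPLIES 0) OR (0 XOR 0)) AND ((0 AND 1) OR 0)) -> 0
  row 3 [0000011]: (((1 IMPLIES 0) OR (0 XOR 0)) AND ((0 AND 1) OR 0)) -> 0
  row 4 [0000100]: (((0 IMPLIES 0) OR (0 XOR 0)) AND ((0 AND 0) OR 0)) -> 0
  (every remaining row is evaluated the same way; all 128 results are listed next)
Full result column, 8 rows per line (x1,x2,x3,x4 fixed per line; x5,x6,x7 runs 000..111 left to right):
  rows 0-7 [x1,x2,x3,x4=0000]: 00000000  (ones: 0)
  rows 8-15 [x1,x2,x3,x4=0001]: 00000000  (ones: 0)
  rows 16-23 [x1,x2,x3,x4=0010]: 00000000  (ones: 0)
  rows 24-31 [x1,x2,x3,x4=0011]: 00000000  (ones: 0)
  rows 32-39 [x1,x2,x3,x4=0100]: 10101010  (ones: 4)
  rows 40-47 [x1,x2,x3,x4=0101]: 10101010  (ones: 4)
  rows 48-55 [x1,x2,x3,x4=0110]: 11111111  (ones: 8)
  rows 56-63 [x1,x2,x3,x4=0111]: 11111111  (ones: 8)
  rows 64-71 [x1,x2,x3,x4=1000]: 00110011  (ones: 4)
  rows 72-79 [x1,x2,x3,x4=1001]: 00110011  (ones: 4)
  rows 80-87 [x1,x2,x3,x4=1010]: 00110011  (ones: 4)
  rows 88-95 [x1,x2,x3,x4=1011]: 00110011  (ones: 4)
  rows 96-103 [x1,x2,x3,x4=1100]: 11111111  (ones: 8)
  rows 104-111 [x1,x2,x3,x4=1101]: 11111111  (ones: 8)
  rows 112-119 [x1,x2,x3,x4=1110]: 11111111  (ones: 8)
  rows 120-127 [x1,x2,x3,x4=1111]: 11111111  (ones: 8)
Count of 1-rows = 0+0+0+0+4+4+8+8+4+4+4+4+8+8+8+8 = 72

72


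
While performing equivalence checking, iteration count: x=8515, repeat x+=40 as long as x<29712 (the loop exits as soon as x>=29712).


Step 1: x goes from 8515 toward 29712 by 40; the body runs while x<29712, so iterations = ceil((bound-start)/step)
Step 2: Distance=21197
Step 3: ceil(21197/40)=530

530


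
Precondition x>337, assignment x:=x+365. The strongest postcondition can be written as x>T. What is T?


Formula: sp(P, x:=E) = exists old_x. (x = E[old_x/x]) AND P[old_x/x] (old_x is the value of x before the assignment; eliminate old_x by solving x = E[old_x/x] for old_x)
Step 1: Precondition P: x>337, i.e. old_x > 337
Step 2: Assignment gives x = old_x + 365, so old_x = x - 365
Step 3: Substitute into P: x - 365 > 337
Step 4: Simplify: x > 337+365 = 702

702


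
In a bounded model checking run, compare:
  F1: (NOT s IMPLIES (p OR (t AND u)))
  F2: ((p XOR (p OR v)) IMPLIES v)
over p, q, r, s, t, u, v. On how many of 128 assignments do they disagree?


F1 = (NOT s IMPLIES (p OR (t AND u)))
F2 = ((p XOR (p OR v)) IMPLIES v)
Evaluate both on each of 128 rows (bits = p,q,r,s,t,u,v):
  row 0 [0000000]: F1=0 F2=1 (differ) -> 1
  row 1 [0000001]: F1=0 F2=1 (differ) -> 1
  row 2 [0000010]: F1=0 F2=1 (differ) -> 1
  row 3 [0000011]: F1=0 F2=1 (differ) -> 1
  row 4 [0000100]: F1=0 F2=1 (differ) -> 1
  (every remaining row is evaluated the same way; all 128 results are listed next)
Full result column, 8 rows per line (p,q,r,s fixed per line; t,u,v runs 000..111 left to right):
  rows 0-7 [p,q,r,s=0000]: 11111100  (ones: 6)
  rows 8-15 [p,q,r,s=0001]: 00000000  (ones: 0)
  rows 16-23 [p,q,r,s=0010]: 11111100  (ones: 6)
  rows 24-31 [p,q,r,s=0011]: 00000000  (ones: 0)
  rows 32-39 [p,q,r,s=0100]: 11111100  (ones: 6)
  rows 40-47 [p,q,r,s=0101]: 00000000  (ones: 0)
  rows 48-55 [p,q,r,s=0110]: 11111100  (ones: 6)
  rows 56-63 [p,q,r,s=0111]: 00000000  (ones: 0)
  rows 64-71 [p,q,r,s=1000]: 00000000  (ones: 0)
  rows 72-79 [p,q,r,s=1001]: 00000000  (ones: 0)
  rows 80-87 [p,q,r,s=1010]: 00000000  (ones: 0)
  rows 88-95 [p,q,r,s=1011]: 00000000  (ones: 0)
  rows 96-103 [p,q,r,s=1100]: 00000000  (ones: 0)
  rows 104-111 [p,q,r,s=1101]: 00000000  (ones: 0)
  rows 112-119 [p,q,r,s=1110]: 00000000  (ones: 0)
  rows 120-127 [p,q,r,s=1111]: 00000000  (ones: 0)
Disagreements = 6+0+6+0+6+0+6+0+0+0+0+0+0+0+0+0 = 24

24


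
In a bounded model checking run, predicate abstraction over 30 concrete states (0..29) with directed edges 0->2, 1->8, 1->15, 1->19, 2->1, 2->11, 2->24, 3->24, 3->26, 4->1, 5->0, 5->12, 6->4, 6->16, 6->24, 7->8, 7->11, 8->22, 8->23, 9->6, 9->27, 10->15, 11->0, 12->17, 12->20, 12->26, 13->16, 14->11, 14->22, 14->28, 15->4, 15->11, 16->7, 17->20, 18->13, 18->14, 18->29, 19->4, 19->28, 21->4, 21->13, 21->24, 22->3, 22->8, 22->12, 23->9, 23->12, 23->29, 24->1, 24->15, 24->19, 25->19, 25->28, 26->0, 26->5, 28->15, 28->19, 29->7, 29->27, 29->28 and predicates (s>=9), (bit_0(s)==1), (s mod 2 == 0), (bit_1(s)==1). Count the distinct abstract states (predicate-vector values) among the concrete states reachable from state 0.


BFS from 0:
Concrete reachable: {0, 1, 2, 3, 4, 5, 6, 7, 8, 9, 11, 12, 15, 16, 17, 19, 20, 22, 23, 24, 26, 27, 28, 29}
Abstract via predicates (s>=9), (bit_0(s)==1), (s mod 2 == 0), (bit_1(s)==1):
  (0,0,1,0) <- {0, 4, 8}
  (0,0,1,1) <- {2, 6}
  (0,1,0,0) <- {1, 5}
  (0,1,0,1) <- {3, 7}
  (1,0,1,0) <- {12, 16, 20, 24, 28}
  (1,0,1,1) <- {22, 26}
  (1,1,0,0) <- {9, 17, 29}
  (1,1,0,1) <- {11, 15, 19, 23, 27}
Distinct abstract states = 8

8


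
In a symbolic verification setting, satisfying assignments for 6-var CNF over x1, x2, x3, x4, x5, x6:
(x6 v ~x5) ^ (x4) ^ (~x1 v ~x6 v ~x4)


CNF with 3 clauses over 6 vars (64 assignments).
An assignment satisfies CNF iff every clause has >=1 true literal.
Check each row (bits = x1,x2,x3,x4,x5,x6; clause T/F shown):
  row 0 [000000]: clauses=TFT -> 0
  row 1 [000001]: clauses=TFT -> 0
  row 2 [000010]: clauses=FFT -> 0
  row 3 [000011]: clauses=TFT -> 0
  row 4 [000100]: clauses=TTT -> 1
  (every remaining row is evaluated the same way; all 64 results are listed next)
Full result column, 8 rows per line (x1,x2,x3 fixed per line; x4,x5,x6 runs 000..111 left to right):
  rows 0-7 [x1,x2,x3=000]: 00001101  (ones: 3)
  rows 8-15 [x1,x2,x3=001]: 00001101  (ones: 3)
  rows 16-23 [x1,x2,x3=010]: 00001101  (ones: 3)
  rows 24-31 [x1,x2,x3=011]: 00001101  (ones: 3)
  rows 32-39 [x1,x2,x3=100]: 00001000  (ones: 1)
  rows 40-47 [x1,x2,x3=101]: 00001000  (ones: 1)
  rows 48-55 [x1,x2,x3=110]: 00001000  (ones: 1)
  rows 56-63 [x1,x2,x3=111]: 00001000  (ones: 1)
Satisfying assignments = 3+3+3+3+1+1+1+1 = 16

16


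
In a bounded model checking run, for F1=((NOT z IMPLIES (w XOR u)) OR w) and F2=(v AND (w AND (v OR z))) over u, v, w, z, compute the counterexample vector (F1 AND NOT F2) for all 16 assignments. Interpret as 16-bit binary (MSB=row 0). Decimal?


F1 = ((NOT z IMPLIES (w XOR u)) OR w)
F2 = (v AND (w AND (v OR z)))
Counterexample to F1=>F2 is where F1=1 and F2=0.
Evaluate each row (bits = u,v,w,z, MSB first):
  row 0 [0000]: F1=0 F2=0 -> F1&~F2 -> 0
  row 1 [0001]: F1=1 F2=0 -> F1&~F2 -> 1
  row 2 [0010]: F1=1 F2=0 -> F1&~F2 -> 1
  row 3 [0011]: F1=1 F2=0 -> F1&~F2 -> 1
  row 4 [0100]: F1=0 F2=0 -> F1&~F2 -> 0
  row 5 [0101]: F1=1 F2=0 -> F1&~F2 -> 1
  row 6 [0110]: F1=1 F2=1 -> F1&~F2 -> 0
  row 7 [0111]: F1=1 F2=1 -> F1&~F2 -> 0
  row 8 [1000]: F1=1 F2=0 -> F1&~F2 -> 1
  row 9 [1001]: F1=1 F2=0 -> F1&~F2 -> 1
  row 10 [1010]: F1=1 F2=0 -> F1&~F2 -> 1
  row 11 [1011]: F1=1 F2=0 -> F1&~F2 -> 1
  row 12 [1100]: F1=1 F2=0 -> F1&~F2 -> 1
  row 13 [1101]: F1=1 F2=0 -> F1&~F2 -> 1
  row 14 [1110]: F1=1 F2=1 -> F1&~F2 -> 0
  row 15 [1111]: F1=1 F2=1 -> F1&~F2 -> 0
Full result column, 4 rows per line (u,v fixed per line; w,z runs 00..11 left to right):
  rows 0-3 [u,v=00]: 0111  = hex 7
  rows 4-7 [u,v=01]: 0100  = hex 4
  rows 8-11 [u,v=10]: 1111  = hex F
  rows 12-15 [u,v=11]: 1100  = hex C
Counterexample vector (row 0 .. row 15) = 0111010011111100
Output column grouped in 4s = 0111 0100 1111 1100 = 0x74FC
Convert to decimal digit by digit (value = value*16 + digit):
  7 -> 7
  7*16 + 4 = 116
  116*16 + 15 (F) = 1871
  1871*16 + 12 (C) = 29948
Decimal = 29948

29948


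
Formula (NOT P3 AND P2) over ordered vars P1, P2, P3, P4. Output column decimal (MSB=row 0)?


Formula: (NOT P3 AND P2) over P1, P2, P3, P4 (16 rows)
Evaluate each row (bits = P1,P2,P3,P4, MSB first):
  row 0 [0000]: (NOT 0 AND 0) -> 0
  row 1 [0001]: (NOT 0 AND 0) -> 0
  row 2 [0010]: (NOT 1 AND 0) -> 0
  row 3 [0011]: (NOT 1 AND 0) -> 0
  row 4 [0100]: (NOT 0 AND 1) -> 1
  row 5 [0101]: (NOT 0 AND 1) -> 1
  row 6 [0110]: (NOT 1 AND 1) -> 0
  row 7 [0111]: (NOT 1 AND 1) -> 0
  row 8 [1000]: (NOT 0 AND 0) -> 0
  row 9 [1001]: (NOT 0 AND 0) -> 0
  row 10 [1010]: (NOT 1 AND 0) -> 0
  row 11 [1011]: (NOT 1 AND 0) -> 0
  row 12 [1100]: (NOT 0 AND 1) -> 1
  row 13 [1101]: (NOT 0 AND 1) -> 1
  row 14 [1110]: (NOT 1 AND 1) -> 0
  row 15 [1111]: (NOT 1 AND 1) -> 0
Full result column, 4 rows per line (P1,P2 fixed per line; P3,P4 runs 00..11 left to right):
  rows 0-3 [P1,P2=00]: 0000  = hex 0
  rows 4-7 [P1,P2=01]: 1100  = hex C
  rows 8-11 [P1,P2=10]: 0000  = hex 0
  rows 12-15 [P1,P2=11]: 1100  = hex C
Output column (row 0 .. row 15) = 0000110000001100
Output column grouped in 4s = 0000 1100 0000 1100 = 0x0C0C
Convert to decimal digit by digit (value = value*16 + digit):
  0 -> 0
  0*16 + 12 (C) = 12
  12*16 + 0 = 192
  192*16 + 12 (C) = 3084
Decimal = 3084

3084
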